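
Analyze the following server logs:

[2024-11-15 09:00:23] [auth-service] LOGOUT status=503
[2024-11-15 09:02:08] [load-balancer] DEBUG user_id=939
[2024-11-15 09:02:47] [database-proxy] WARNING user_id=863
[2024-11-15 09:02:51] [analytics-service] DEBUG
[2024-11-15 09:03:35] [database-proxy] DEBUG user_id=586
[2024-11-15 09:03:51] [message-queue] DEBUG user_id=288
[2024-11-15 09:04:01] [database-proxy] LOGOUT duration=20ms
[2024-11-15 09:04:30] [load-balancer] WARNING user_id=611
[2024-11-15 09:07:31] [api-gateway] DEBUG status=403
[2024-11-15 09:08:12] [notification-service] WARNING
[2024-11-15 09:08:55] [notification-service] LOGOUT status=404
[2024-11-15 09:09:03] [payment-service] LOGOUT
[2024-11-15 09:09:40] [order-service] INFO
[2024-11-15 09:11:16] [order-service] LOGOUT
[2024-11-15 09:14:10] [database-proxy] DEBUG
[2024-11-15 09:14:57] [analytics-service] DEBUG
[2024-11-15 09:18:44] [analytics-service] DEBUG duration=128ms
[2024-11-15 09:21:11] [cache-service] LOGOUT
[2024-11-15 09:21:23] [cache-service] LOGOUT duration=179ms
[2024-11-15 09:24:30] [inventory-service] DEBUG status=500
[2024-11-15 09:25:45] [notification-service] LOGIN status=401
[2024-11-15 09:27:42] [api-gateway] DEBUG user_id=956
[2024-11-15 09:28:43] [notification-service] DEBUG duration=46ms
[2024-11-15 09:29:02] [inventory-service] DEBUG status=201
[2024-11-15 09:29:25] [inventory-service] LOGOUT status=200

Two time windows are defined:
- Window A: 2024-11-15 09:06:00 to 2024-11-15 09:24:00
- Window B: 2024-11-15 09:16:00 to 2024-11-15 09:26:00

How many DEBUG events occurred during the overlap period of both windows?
1

To find overlap events:

1. Window A: 2024-11-15 09:06:00 to 2024-11-15 09:24:00
2. Window B: 2024-11-15 09:16:00 to 2024-11-15 09:26:00
3. Overlap period: 2024-11-15 09:16:00 to 2024-11-15 09:24:00
4. Count DEBUG events in overlap: 1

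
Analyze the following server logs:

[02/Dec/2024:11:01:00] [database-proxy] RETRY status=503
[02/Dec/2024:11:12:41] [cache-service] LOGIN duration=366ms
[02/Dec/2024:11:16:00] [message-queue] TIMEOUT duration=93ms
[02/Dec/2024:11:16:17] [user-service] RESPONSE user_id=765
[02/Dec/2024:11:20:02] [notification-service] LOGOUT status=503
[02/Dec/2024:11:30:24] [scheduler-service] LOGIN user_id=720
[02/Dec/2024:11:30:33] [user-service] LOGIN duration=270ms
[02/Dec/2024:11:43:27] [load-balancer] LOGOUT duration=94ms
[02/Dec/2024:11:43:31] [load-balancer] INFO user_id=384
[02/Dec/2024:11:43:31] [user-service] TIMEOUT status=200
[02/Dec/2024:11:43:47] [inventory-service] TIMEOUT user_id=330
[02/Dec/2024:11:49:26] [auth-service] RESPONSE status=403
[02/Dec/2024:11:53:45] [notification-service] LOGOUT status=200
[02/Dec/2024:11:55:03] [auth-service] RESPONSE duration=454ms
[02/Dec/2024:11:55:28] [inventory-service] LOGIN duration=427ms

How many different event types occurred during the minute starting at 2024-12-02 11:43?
3

To count unique event types:

1. Filter events in the minute starting at 2024-12-02 11:43
2. Extract event types from matching entries
3. Count unique types: 3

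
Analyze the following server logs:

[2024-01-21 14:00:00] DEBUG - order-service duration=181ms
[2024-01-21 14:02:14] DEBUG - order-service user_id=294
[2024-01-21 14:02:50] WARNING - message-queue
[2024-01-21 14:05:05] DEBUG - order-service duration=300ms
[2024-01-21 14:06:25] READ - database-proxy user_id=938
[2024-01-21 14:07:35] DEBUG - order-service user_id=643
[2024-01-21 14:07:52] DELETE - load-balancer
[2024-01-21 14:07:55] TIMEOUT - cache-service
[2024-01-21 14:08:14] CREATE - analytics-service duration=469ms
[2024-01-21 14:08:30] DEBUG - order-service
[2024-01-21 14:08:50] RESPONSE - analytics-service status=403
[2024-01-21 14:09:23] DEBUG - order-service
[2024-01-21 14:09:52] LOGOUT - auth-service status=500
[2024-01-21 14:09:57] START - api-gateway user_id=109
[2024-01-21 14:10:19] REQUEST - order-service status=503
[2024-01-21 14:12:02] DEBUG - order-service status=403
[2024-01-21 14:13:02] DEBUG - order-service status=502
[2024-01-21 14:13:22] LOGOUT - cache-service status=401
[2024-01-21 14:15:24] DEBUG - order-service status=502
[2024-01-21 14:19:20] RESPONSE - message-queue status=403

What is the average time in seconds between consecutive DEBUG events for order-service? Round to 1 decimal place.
115.5

To calculate average interval:

1. Find all DEBUG events for order-service in order
2. Calculate time gaps between consecutive events
3. Compute mean of gaps: 924 / 8 = 115.5 seconds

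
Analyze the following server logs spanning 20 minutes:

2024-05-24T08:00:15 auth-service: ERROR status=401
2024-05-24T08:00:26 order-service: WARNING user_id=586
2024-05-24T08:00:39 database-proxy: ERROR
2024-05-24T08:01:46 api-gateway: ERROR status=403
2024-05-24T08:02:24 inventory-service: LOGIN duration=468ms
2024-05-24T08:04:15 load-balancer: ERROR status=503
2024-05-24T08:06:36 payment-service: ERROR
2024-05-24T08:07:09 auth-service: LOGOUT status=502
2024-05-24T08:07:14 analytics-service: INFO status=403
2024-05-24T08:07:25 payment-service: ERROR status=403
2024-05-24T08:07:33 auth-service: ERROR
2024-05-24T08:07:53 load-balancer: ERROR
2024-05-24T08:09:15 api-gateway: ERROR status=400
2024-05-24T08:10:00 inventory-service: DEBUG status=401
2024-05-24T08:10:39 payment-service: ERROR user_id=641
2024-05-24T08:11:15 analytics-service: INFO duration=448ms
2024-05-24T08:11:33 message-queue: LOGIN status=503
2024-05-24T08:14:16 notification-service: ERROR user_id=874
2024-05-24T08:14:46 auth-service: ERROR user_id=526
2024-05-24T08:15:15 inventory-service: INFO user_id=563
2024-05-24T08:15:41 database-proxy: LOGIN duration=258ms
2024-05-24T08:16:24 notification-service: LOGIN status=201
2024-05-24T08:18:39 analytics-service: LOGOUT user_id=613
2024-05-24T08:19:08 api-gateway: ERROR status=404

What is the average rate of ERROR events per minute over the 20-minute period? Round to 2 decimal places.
0.65

To calculate the rate:

1. Count total ERROR events: 13
2. Total time period: 20 minutes
3. Rate = 13 / 20 = 0.65 events per minute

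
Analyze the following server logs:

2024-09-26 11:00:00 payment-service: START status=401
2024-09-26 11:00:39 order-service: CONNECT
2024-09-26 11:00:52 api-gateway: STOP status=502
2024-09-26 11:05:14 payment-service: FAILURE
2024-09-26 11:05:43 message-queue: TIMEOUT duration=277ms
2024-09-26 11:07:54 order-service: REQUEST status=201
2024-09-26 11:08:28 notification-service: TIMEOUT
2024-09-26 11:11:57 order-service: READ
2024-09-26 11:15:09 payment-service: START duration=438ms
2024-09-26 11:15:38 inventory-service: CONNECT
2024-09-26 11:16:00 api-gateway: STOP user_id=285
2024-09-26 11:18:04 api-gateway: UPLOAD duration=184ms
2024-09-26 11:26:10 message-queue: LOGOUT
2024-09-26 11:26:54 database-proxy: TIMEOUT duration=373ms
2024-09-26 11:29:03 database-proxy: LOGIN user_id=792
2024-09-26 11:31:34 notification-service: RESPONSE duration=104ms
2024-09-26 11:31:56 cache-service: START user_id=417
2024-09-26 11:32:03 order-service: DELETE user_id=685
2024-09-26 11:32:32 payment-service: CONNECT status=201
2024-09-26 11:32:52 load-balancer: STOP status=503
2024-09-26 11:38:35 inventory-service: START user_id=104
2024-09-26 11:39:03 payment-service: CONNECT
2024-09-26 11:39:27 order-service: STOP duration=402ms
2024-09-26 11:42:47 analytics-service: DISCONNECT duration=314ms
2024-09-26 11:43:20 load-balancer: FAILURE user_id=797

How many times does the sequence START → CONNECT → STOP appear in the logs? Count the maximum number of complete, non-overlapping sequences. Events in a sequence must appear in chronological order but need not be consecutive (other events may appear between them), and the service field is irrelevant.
4

To count sequences:

1. Look for pattern: START → CONNECT → STOP
2. Greedily scan the log in chronological order, matching each sequence element in turn (ignoring service)
3. Each time the full pattern completes, increment the count and restart matching from the next event
4. Complete non-overlapping sequences found: 4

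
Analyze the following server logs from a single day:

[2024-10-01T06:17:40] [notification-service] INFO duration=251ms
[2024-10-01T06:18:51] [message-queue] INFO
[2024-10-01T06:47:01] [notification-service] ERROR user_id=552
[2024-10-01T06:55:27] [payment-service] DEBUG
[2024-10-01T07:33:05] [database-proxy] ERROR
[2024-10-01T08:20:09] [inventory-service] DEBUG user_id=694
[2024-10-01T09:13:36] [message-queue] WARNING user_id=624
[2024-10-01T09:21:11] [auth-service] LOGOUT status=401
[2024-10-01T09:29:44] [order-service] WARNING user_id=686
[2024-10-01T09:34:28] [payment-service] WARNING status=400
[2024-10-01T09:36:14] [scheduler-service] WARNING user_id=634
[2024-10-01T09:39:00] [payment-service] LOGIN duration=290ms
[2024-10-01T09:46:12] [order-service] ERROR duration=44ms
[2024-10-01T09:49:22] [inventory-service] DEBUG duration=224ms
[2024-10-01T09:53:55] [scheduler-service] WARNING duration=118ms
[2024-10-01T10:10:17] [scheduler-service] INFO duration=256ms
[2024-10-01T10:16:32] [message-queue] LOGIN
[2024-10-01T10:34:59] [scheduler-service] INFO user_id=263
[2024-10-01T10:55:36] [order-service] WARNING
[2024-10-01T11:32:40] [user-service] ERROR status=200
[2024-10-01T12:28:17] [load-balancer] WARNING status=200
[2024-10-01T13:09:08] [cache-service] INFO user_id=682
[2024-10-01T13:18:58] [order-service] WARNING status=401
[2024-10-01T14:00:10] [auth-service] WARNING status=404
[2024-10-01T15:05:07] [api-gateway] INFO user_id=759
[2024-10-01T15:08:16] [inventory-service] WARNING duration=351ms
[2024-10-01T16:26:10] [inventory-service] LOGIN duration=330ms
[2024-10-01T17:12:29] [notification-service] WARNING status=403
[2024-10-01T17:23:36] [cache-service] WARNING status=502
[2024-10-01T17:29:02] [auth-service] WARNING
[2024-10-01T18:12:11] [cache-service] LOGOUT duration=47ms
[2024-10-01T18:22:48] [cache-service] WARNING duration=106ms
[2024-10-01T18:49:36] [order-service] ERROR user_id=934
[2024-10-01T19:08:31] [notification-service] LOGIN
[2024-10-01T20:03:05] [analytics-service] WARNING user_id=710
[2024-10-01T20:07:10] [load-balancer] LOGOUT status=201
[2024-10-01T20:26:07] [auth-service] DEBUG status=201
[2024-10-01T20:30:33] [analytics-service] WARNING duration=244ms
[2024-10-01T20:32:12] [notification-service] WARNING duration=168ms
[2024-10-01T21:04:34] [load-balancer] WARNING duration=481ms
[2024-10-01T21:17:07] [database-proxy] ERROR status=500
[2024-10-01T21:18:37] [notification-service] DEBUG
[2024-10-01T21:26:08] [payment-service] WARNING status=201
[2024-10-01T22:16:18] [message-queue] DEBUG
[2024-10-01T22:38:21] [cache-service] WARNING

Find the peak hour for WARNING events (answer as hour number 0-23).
9

To find the peak hour:

1. Group all WARNING events by hour
2. Count events in each hour
3. Find hour with maximum count
4. Peak hour: 9 (with 5 events)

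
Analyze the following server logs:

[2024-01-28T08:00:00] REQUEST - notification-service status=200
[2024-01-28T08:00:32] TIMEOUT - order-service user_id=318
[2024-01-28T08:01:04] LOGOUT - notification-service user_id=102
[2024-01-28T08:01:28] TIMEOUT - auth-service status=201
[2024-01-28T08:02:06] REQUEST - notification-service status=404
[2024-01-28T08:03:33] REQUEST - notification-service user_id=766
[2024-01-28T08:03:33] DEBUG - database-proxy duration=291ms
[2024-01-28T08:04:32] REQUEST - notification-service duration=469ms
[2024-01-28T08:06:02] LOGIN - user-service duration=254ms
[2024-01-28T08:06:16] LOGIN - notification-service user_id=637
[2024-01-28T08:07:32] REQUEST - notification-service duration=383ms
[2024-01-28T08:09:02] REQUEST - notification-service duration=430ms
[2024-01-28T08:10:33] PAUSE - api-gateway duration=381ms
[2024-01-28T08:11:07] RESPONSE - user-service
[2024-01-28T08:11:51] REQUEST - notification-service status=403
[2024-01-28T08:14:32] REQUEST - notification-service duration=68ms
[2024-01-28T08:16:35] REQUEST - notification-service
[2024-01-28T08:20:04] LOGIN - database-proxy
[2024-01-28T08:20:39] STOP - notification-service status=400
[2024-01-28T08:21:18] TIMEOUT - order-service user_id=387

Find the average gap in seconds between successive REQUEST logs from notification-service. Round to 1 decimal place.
124.4

To calculate average interval:

1. Find all REQUEST events for notification-service in order
2. Calculate time gaps between consecutive events
3. Compute mean of gaps: 995 / 8 = 124.4 seconds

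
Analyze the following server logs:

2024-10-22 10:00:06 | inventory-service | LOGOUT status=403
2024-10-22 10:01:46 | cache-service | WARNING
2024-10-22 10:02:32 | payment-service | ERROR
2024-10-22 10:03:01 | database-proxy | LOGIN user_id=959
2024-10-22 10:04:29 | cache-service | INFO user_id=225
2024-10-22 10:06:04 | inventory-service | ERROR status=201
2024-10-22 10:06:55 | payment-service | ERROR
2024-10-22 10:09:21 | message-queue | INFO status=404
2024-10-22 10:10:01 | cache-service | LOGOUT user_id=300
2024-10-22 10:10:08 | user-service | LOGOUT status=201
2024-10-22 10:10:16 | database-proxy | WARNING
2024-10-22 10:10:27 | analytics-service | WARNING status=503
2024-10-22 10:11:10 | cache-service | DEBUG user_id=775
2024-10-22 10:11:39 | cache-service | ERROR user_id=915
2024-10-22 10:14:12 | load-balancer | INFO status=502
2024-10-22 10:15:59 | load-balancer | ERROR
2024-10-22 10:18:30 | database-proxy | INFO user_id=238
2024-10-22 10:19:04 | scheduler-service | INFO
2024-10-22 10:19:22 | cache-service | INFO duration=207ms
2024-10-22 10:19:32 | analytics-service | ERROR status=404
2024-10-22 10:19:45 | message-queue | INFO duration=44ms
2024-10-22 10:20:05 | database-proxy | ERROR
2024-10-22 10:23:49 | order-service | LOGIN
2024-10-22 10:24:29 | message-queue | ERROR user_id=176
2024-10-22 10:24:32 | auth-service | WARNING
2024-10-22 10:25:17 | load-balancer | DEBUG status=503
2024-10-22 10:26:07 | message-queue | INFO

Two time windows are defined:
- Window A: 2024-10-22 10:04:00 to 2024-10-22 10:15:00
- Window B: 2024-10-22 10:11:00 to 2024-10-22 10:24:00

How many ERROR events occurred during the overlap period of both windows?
1

To find overlap events:

1. Window A: 2024-10-22 10:04:00 to 2024-10-22 10:15:00
2. Window B: 2024-10-22 10:11:00 to 2024-10-22 10:24:00
3. Overlap period: 2024-10-22 10:11:00 to 2024-10-22 10:15:00
4. Count ERROR events in overlap: 1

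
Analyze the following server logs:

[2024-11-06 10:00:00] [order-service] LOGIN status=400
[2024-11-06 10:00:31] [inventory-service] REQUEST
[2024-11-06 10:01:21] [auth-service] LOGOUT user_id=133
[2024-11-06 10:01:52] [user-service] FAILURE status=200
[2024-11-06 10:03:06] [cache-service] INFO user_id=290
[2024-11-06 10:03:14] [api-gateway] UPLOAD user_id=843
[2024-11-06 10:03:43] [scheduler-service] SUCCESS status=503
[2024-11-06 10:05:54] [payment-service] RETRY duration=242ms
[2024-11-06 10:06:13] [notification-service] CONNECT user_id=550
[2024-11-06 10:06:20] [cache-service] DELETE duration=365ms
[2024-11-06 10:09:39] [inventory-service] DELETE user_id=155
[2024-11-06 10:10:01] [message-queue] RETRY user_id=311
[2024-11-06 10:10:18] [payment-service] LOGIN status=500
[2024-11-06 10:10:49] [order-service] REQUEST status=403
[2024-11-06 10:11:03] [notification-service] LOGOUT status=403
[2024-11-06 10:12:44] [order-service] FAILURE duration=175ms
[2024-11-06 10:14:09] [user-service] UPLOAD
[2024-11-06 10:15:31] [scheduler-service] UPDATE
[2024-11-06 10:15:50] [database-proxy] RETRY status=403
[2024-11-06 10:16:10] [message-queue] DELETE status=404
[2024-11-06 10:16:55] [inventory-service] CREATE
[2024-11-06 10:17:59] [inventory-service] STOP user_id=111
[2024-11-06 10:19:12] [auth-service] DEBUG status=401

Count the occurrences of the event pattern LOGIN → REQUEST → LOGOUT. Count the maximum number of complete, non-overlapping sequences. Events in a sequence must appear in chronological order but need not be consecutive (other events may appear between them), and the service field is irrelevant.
2

To count sequences:

1. Look for pattern: LOGIN → REQUEST → LOGOUT
2. Greedily scan the log in chronological order, matching each sequence element in turn (ignoring service)
3. Each time the full pattern completes, increment the count and restart matching from the next event
4. Complete non-overlapping sequences found: 2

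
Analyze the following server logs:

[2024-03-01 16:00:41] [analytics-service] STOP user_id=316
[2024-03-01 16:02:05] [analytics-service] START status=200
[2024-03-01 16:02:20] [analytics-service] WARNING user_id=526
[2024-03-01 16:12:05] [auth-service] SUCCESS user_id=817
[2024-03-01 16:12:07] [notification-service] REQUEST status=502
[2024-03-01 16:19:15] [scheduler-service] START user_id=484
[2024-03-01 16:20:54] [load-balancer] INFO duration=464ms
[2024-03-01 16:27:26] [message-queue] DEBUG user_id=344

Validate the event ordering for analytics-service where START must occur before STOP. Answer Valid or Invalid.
Invalid

To validate ordering:

1. Required order: START → STOP
2. Rule: START must occur before STOP
3. Check actual order of events for analytics-service
4. Result: Invalid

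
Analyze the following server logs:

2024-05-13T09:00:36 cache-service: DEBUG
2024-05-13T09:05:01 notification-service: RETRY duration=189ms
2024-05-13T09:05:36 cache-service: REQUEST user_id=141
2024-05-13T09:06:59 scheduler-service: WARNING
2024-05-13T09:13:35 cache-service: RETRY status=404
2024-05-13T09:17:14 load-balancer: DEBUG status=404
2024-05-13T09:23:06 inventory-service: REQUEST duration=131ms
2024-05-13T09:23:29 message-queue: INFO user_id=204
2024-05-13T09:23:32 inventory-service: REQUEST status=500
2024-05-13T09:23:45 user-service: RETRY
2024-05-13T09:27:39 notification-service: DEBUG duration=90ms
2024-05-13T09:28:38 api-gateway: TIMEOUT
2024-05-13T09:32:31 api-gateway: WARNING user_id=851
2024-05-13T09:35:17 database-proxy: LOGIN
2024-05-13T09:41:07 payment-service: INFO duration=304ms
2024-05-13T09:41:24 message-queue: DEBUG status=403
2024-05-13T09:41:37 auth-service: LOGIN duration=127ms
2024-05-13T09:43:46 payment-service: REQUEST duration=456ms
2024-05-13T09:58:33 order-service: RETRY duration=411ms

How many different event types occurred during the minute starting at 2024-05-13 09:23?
3

To count unique event types:

1. Filter events in the minute starting at 2024-05-13 09:23
2. Extract event types from matching entries
3. Count unique types: 3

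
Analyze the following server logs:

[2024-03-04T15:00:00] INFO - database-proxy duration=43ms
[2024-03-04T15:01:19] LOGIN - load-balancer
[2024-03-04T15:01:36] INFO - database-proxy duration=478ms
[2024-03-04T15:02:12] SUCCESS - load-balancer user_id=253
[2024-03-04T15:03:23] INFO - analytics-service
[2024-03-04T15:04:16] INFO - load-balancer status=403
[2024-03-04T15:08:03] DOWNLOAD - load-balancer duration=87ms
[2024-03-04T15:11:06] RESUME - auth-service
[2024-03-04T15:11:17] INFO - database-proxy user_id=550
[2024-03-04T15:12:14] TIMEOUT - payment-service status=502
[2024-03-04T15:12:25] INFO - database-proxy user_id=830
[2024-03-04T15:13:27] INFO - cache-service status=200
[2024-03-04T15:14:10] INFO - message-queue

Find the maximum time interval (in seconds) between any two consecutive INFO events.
421

To find the longest gap:

1. Extract all INFO events in chronological order
2. Calculate time differences between consecutive events
3. Find the maximum difference
4. Longest gap: 421 seconds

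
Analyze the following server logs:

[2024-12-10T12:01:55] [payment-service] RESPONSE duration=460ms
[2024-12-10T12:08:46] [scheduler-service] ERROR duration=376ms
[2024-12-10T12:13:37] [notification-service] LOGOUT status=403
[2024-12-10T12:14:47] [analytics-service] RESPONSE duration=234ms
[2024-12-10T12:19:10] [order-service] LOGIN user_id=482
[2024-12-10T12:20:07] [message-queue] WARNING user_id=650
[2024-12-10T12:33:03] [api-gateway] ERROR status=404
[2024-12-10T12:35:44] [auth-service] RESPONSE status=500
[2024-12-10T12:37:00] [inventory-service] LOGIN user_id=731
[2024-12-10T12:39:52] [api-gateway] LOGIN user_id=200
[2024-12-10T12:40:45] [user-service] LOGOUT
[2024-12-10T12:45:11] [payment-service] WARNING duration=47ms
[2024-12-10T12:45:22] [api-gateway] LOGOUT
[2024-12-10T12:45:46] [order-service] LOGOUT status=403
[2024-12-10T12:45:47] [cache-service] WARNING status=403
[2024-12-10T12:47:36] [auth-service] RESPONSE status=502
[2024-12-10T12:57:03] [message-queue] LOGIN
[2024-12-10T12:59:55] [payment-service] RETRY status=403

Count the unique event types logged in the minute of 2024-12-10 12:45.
2

To count unique event types:

1. Filter events in the minute starting at 2024-12-10 12:45
2. Extract event types from matching entries
3. Count unique types: 2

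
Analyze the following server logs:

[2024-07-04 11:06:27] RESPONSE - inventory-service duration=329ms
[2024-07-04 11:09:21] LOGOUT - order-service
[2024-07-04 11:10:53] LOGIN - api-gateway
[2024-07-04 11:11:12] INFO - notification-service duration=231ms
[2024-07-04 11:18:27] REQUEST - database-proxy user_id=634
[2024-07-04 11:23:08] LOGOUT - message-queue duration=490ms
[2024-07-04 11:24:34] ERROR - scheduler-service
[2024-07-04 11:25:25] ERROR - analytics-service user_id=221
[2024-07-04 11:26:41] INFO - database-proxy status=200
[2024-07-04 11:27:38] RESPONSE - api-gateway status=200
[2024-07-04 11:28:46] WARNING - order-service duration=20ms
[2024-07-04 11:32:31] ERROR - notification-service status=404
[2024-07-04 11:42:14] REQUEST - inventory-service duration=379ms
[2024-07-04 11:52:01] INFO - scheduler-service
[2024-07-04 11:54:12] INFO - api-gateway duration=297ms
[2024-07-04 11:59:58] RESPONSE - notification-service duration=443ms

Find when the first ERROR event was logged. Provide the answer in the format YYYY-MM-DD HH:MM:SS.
2024-07-04 11:24:34

To find the first event:

1. Filter for all ERROR events
2. Sort by timestamp
3. Select the first one
4. Timestamp: 2024-07-04 11:24:34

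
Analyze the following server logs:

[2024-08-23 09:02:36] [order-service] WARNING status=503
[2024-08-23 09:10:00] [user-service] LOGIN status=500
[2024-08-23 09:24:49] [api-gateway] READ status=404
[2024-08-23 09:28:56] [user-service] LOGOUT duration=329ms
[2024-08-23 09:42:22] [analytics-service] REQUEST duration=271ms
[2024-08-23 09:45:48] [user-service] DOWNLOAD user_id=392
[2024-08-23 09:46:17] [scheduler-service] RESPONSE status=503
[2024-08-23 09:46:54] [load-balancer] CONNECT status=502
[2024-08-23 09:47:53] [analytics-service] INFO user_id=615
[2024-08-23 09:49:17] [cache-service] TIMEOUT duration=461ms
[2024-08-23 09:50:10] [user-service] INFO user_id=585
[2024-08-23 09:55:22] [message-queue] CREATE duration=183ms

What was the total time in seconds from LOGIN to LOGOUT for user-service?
1136

To calculate state duration:

1. Find LOGIN event for user-service: 2024-08-23 09:10:00
2. Find LOGOUT event for user-service: 2024-08-23 09:28:56
3. Calculate duration: 2024-08-23 09:28:56 - 2024-08-23 09:10:00 = 1136 seconds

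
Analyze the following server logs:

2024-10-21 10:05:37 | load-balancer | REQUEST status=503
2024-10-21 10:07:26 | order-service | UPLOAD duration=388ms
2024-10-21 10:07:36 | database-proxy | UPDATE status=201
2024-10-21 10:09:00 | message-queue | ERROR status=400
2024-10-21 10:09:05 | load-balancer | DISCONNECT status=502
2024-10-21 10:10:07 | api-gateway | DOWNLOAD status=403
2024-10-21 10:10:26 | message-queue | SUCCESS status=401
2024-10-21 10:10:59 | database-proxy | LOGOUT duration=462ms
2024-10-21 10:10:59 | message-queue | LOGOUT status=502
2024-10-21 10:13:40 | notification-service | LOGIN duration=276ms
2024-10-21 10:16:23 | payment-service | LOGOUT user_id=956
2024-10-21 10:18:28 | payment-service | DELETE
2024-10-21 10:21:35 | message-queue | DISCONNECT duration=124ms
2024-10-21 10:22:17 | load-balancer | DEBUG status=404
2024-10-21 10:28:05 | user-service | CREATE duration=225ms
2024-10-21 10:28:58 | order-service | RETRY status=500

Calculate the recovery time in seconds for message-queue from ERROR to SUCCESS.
86

To calculate recovery time:

1. Find ERROR event for message-queue: 2024-10-21 10:09:00
2. Find next SUCCESS event for message-queue: 2024-10-21 10:10:26
3. Recovery time: 2024-10-21 10:10:26 - 2024-10-21 10:09:00 = 86 seconds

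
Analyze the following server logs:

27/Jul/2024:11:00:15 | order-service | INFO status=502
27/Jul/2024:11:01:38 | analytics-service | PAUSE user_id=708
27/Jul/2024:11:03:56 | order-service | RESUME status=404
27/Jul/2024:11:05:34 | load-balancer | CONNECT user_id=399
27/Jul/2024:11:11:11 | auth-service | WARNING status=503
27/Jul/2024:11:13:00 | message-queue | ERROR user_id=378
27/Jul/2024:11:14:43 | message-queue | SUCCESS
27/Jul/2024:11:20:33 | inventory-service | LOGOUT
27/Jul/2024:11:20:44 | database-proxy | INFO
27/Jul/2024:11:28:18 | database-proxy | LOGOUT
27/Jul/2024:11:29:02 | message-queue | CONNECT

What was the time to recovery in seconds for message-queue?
103

To calculate recovery time:

1. Find ERROR event for message-queue: 27/Jul/2024:11:13:00
2. Find next SUCCESS event for message-queue: 27/Jul/2024:11:14:43
3. Recovery time: 27/Jul/2024:11:14:43 - 27/Jul/2024:11:13:00 = 103 seconds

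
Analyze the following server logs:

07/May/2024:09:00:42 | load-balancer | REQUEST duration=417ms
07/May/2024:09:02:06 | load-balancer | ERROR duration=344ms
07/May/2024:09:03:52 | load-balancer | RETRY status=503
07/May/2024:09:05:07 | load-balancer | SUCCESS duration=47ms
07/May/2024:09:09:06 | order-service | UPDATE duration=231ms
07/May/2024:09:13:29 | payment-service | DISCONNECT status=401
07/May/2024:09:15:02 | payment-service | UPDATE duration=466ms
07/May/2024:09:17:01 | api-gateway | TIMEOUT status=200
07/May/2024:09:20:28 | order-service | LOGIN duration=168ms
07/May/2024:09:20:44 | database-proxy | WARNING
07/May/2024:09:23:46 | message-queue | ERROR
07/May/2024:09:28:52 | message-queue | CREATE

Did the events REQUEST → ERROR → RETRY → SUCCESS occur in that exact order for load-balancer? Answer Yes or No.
Yes

To verify sequence order:

1. Find all events in sequence REQUEST → ERROR → RETRY → SUCCESS for load-balancer
2. Extract their timestamps
3. Check if timestamps are in ascending order
4. Result: Yes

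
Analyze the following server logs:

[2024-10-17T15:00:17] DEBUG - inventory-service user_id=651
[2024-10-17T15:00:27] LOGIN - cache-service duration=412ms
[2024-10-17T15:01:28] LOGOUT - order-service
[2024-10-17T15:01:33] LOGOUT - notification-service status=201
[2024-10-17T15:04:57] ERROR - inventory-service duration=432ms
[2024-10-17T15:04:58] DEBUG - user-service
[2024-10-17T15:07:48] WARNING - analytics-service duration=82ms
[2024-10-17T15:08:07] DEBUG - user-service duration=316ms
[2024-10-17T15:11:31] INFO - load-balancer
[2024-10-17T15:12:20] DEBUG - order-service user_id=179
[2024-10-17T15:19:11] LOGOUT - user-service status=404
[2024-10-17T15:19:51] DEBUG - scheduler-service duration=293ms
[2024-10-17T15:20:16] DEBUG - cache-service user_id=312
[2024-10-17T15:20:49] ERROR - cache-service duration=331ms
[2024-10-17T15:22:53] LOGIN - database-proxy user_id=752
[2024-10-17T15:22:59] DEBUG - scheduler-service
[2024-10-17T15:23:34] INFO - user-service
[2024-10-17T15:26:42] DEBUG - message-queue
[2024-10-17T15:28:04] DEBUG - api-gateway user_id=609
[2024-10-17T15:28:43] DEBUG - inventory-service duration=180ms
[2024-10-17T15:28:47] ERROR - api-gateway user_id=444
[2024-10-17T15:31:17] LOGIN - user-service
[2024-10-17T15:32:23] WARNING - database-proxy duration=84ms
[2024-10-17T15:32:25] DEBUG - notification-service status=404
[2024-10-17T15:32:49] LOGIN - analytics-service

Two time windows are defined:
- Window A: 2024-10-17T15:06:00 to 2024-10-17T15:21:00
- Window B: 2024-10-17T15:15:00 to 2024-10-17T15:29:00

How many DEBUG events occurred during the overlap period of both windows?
2

To find overlap events:

1. Window A: 2024-10-17T15:06:00 to 2024-10-17T15:21:00
2. Window B: 2024-10-17T15:15:00 to 2024-10-17T15:29:00
3. Overlap period: 2024-10-17T15:15:00 to 2024-10-17T15:21:00
4. Count DEBUG events in overlap: 2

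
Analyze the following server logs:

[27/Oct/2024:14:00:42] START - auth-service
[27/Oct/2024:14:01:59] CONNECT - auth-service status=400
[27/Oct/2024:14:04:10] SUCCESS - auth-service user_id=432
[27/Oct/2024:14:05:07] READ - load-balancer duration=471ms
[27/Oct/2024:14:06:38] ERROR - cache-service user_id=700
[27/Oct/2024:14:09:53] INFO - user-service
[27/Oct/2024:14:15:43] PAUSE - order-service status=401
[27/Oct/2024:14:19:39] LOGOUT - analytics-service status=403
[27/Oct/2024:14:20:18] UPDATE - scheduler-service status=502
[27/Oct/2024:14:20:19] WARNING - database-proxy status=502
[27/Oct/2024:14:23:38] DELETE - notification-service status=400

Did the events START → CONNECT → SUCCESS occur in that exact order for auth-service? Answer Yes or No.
Yes

To verify sequence order:

1. Find all events in sequence START → CONNECT → SUCCESS for auth-service
2. Extract their timestamps
3. Check if timestamps are in ascending order
4. Result: Yes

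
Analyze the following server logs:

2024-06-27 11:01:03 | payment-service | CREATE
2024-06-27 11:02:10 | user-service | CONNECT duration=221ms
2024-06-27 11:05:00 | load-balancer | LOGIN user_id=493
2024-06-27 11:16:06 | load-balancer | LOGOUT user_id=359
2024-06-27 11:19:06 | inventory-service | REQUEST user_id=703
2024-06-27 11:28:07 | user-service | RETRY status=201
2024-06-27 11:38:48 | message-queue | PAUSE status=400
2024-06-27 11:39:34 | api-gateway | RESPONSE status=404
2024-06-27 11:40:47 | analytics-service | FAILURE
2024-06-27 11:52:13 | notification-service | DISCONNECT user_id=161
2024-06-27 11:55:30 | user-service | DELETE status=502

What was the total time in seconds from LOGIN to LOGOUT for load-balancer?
666

To calculate state duration:

1. Find LOGIN event for load-balancer: 2024-06-27 11:05:00
2. Find LOGOUT event for load-balancer: 2024-06-27 11:16:06
3. Calculate duration: 2024-06-27 11:16:06 - 2024-06-27 11:05:00 = 666 seconds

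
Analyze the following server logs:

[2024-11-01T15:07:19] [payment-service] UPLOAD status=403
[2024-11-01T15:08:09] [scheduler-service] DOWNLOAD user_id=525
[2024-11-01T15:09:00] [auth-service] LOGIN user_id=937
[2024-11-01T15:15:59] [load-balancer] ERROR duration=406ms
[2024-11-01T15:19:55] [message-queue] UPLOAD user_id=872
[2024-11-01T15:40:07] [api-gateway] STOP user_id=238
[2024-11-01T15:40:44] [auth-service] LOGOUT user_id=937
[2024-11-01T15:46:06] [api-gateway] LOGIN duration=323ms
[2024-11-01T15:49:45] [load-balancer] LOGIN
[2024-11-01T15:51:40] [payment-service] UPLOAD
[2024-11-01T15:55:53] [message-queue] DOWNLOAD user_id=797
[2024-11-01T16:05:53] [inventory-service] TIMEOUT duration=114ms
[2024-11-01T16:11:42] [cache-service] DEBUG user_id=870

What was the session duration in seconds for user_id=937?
1904

To calculate session duration:

1. Find LOGIN event for user_id=937: 2024-11-01T15:09:00
2. Find LOGOUT event for user_id=937: 2024-11-01T15:40:44
3. Session duration: 2024-11-01T15:40:44 - 2024-11-01T15:09:00 = 1904 seconds (31 minutes)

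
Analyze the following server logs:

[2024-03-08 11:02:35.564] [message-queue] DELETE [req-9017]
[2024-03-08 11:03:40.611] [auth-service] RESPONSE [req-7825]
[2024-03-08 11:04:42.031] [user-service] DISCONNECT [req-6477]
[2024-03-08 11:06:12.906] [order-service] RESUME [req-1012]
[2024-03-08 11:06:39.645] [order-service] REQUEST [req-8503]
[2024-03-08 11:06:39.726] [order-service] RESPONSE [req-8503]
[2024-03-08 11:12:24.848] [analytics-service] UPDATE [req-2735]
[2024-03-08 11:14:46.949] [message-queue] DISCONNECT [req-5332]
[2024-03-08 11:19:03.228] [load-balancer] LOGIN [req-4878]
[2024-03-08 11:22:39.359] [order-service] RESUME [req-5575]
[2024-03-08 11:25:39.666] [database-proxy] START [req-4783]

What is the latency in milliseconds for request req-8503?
81

To calculate latency:

1. Find REQUEST with id req-8503: 2024-03-08 11:06:39.645
2. Find RESPONSE with id req-8503: 2024-03-08 11:06:39.726
3. Latency: 2024-03-08 11:06:39.726 - 2024-03-08 11:06:39.645 = 81ms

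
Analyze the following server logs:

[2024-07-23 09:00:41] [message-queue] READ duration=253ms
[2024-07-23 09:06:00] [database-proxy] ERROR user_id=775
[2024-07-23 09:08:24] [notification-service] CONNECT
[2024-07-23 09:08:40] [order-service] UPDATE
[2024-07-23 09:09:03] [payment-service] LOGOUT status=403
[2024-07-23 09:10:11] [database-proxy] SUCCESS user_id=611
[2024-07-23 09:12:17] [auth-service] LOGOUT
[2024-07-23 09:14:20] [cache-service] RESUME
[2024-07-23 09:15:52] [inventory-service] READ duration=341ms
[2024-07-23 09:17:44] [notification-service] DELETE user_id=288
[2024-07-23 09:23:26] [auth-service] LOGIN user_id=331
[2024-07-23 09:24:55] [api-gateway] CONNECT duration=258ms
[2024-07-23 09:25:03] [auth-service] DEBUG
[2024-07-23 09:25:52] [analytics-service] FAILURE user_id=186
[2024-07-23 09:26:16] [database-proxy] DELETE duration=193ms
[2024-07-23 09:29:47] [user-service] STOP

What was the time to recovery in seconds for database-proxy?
251

To calculate recovery time:

1. Find ERROR event for database-proxy: 2024-07-23 09:06:00
2. Find next SUCCESS event for database-proxy: 2024-07-23 09:10:11
3. Recovery time: 2024-07-23 09:10:11 - 2024-07-23 09:06:00 = 251 seconds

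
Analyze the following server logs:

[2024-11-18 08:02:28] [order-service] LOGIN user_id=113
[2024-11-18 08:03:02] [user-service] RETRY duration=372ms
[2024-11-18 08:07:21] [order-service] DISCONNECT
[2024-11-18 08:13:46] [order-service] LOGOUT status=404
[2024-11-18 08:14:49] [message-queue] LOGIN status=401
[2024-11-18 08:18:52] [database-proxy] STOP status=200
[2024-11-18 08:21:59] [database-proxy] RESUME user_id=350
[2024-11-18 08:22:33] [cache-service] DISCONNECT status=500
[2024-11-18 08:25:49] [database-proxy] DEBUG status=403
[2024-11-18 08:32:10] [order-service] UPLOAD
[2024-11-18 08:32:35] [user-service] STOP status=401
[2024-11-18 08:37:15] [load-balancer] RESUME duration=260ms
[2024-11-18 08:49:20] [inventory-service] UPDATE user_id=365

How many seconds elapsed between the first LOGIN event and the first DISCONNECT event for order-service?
293

To find the time between events:

1. Locate the first LOGIN event for order-service: 2024-11-18 08:02:28
2. Locate the first DISCONNECT event for order-service: 2024-11-18 08:07:21
3. Calculate the difference: 2024-11-18 08:07:21 - 2024-11-18 08:02:28 = 293 seconds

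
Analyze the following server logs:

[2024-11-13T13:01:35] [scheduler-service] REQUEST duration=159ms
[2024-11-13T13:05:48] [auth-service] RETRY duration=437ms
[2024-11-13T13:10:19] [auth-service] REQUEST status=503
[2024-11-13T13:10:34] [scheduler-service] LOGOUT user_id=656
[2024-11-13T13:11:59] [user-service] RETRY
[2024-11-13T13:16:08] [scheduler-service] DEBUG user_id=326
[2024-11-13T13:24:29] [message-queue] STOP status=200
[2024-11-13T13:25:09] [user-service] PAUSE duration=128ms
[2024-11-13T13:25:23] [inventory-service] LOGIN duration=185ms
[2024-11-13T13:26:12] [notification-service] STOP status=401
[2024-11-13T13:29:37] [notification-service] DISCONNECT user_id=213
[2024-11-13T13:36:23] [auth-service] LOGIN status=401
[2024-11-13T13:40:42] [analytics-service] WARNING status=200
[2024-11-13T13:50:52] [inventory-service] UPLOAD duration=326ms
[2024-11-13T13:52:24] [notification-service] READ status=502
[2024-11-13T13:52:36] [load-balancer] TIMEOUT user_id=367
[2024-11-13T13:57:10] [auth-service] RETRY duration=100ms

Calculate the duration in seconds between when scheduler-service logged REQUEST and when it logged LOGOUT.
539

To find the time between events:

1. Locate the first REQUEST event for scheduler-service: 2024-11-13T13:01:35
2. Locate the first LOGOUT event for scheduler-service: 2024-11-13T13:10:34
3. Calculate the difference: 2024-11-13T13:10:34 - 2024-11-13T13:01:35 = 539 seconds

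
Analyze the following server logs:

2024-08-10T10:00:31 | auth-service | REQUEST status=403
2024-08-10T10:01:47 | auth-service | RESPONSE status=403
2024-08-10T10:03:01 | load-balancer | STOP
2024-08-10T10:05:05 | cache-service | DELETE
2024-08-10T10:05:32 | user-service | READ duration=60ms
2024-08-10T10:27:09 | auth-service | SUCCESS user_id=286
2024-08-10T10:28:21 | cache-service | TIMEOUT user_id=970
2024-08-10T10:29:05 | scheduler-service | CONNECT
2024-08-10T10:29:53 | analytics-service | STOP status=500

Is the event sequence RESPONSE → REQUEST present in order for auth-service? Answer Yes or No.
No

To verify sequence order:

1. Find all events in sequence RESPONSE → REQUEST for auth-service
2. Extract their timestamps
3. Check if timestamps are in ascending order
4. Result: No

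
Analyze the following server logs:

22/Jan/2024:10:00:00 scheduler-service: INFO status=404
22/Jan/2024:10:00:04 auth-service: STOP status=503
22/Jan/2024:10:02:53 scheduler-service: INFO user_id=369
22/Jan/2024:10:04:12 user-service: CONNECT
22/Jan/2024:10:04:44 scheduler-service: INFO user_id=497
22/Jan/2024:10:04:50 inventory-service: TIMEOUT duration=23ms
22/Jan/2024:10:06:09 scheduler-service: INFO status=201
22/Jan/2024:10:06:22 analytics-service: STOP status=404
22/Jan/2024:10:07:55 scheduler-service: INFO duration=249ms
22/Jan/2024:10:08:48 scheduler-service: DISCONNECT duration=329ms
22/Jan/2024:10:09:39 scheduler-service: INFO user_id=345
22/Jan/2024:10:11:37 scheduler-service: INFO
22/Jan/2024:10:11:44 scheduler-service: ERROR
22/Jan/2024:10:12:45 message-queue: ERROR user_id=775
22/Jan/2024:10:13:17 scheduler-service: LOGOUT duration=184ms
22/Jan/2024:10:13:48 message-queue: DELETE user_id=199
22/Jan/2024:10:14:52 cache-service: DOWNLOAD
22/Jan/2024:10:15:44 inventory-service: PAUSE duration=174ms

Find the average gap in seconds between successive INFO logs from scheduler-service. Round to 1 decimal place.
116.2

To calculate average interval:

1. Find all INFO events for scheduler-service in order
2. Calculate time gaps between consecutive events
3. Compute mean of gaps: 697 / 6 = 116.2 seconds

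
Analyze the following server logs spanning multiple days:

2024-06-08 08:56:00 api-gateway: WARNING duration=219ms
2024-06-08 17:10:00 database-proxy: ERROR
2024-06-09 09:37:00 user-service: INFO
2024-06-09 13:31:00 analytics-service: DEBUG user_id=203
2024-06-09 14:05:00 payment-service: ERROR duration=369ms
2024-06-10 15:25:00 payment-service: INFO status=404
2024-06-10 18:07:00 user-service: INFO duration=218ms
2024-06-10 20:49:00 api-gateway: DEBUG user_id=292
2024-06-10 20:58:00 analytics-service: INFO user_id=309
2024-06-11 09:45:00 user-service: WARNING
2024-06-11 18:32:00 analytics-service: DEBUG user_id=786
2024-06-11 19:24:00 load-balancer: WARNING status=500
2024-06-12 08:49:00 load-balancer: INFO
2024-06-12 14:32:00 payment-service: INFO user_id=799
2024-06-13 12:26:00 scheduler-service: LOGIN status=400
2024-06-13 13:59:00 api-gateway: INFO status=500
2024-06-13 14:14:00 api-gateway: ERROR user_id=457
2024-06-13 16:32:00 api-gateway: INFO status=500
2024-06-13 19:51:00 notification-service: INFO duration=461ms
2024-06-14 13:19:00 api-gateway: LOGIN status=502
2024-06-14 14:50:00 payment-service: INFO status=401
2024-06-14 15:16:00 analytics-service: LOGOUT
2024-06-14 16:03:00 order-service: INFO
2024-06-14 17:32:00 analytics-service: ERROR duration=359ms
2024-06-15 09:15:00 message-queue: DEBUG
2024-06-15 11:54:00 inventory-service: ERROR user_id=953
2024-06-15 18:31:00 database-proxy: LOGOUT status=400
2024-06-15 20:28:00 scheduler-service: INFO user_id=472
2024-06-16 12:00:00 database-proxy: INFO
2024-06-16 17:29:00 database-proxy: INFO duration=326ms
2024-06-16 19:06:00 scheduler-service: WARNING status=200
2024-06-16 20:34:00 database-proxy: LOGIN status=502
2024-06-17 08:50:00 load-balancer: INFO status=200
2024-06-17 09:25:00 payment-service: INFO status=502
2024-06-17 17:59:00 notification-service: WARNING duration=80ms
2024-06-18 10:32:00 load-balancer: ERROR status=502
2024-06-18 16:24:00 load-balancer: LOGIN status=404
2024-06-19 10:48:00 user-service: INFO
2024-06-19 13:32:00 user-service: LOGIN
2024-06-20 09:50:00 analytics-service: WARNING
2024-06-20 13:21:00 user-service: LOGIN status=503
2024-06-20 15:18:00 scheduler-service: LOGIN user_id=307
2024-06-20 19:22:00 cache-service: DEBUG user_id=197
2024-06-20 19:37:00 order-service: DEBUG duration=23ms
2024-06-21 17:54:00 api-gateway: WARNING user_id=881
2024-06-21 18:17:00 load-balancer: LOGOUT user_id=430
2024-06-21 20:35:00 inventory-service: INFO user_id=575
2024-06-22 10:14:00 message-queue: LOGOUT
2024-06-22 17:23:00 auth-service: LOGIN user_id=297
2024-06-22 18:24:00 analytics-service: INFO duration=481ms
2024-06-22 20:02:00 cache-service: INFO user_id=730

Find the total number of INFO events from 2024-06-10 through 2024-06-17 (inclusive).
15

To filter by date range:

1. Date range: 2024-06-10 through 2024-06-17, both dates inclusive
2. Filter for INFO events whose date falls in this range
3. Count matching events: 15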